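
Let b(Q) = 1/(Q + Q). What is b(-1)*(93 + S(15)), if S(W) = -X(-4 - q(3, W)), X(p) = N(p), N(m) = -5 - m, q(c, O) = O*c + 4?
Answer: -45/2 ≈ -22.500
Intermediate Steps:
q(c, O) = 4 + O*c
X(p) = -5 - p
S(W) = -3 - 3*W (S(W) = -(-5 - (-4 - (4 + W*3))) = -(-5 - (-4 - (4 + 3*W))) = -(-5 - (-4 + (-4 - 3*W))) = -(-5 - (-8 - 3*W)) = -(-5 + (8 + 3*W)) = -(3 + 3*W) = -3 - 3*W)
b(Q) = 1/(2*Q)
b(-1)*(93 + S(15)) = ((1/2)/(-1))*(93 + (-3 - 3*15)) = ((1/2)*(-1))*(93 + (-3 - 45)) = -(93 - 48)/2 = -1/2*45 = -45/2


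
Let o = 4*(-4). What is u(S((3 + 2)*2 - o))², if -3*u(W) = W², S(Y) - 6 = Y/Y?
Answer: 2401/9 ≈ 266.78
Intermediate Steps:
o = -16
S(Y) = 7 (S(Y) = 6 + Y/Y = 6 + 1 = 7)
u(W) = -W²/3
u(S((3 + 2)*2 - o))² = (-⅓*7²)² = (-⅓*49)² = (-49/3)² = 2401/9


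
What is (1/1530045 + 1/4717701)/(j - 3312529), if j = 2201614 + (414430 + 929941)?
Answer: 115699/31206559944923880 ≈ 3.7075e-12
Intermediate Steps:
j = 3545985 (j = 2201614 + 1344371 = 3545985)
(1/1530045 + 1/4717701)/(j - 3312529) = (1/1530045 + 1/4717701)/(3545985 - 3312529) = (1/1530045 + 1/4717701)/233456 = (231398/267344252835)*(1/233456) = 115699/31206559944923880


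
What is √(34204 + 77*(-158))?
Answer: √22038 ≈ 148.45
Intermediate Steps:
√(34204 + 77*(-158)) = √(34204 - 12166) = √22038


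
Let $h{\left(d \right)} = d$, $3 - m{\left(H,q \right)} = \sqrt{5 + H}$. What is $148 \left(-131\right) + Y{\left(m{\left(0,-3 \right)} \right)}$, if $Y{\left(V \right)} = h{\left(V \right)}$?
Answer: $-19385 - \sqrt{5} \approx -19387.0$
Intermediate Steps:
$m{\left(H,q \right)} = 3 - \sqrt{5 + H}$
$Y{\left(V \right)} = V$
$148 \left(-131\right) + Y{\left(m{\left(0,-3 \right)} \right)} = 148 \left(-131\right) + \left(3 - \sqrt{5 + 0}\right) = -19388 + \left(3 - \sqrt{5}\right) = -19385 - \sqrt{5}$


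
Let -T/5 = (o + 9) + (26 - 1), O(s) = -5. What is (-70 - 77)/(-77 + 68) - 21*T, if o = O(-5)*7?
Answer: -266/3 ≈ -88.667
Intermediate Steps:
o = -35 (o = -5*7 = -35)
T = 5 (T = -5*((-35 + 9) + (26 - 1)) = -5*(-26 + 25) = -5*(-1) = 5)
(-70 - 77)/(-77 + 68) - 21*T = (-70 - 77)/(-77 + 68) - 21*5 = -147/(-9) - 105 = -147*(-⅑) - 105 = 49/3 - 105 = -266/3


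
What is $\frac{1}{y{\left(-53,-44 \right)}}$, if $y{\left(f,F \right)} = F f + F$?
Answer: $\frac{1}{2288} \approx 0.00043706$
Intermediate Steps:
$y{\left(f,F \right)} = F + F f$
$\frac{1}{y{\left(-53,-44 \right)}} = \frac{1}{\left(-44\right) \left(1 - 53\right)} = \frac{1}{\left(-44\right) \left(-52\right)} = \frac{1}{2288}$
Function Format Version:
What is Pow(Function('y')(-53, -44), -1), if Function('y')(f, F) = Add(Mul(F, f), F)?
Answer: Rational(1, 2288) ≈ 0.00043706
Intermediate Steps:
Function('y')(f, F) = Add(F, Mul(F, f))
Pow(Function('y')(-53, -44), -1) = Pow(Mul(-44, Add(1, -53)), -1) = Pow(Mul(-44, -52), -1) = Pow(2288, -1) = Rational(1, 2288)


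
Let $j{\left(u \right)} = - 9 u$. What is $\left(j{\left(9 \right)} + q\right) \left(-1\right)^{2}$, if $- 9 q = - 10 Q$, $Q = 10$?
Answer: $- \frac{629}{9} \approx -69.889$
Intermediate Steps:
$q = \frac{100}{9}$ ($q = - \frac{\left(-10\right) 10}{9} = \left(- \frac{1}{9}\right) \left(-100\right) = \frac{100}{9} \approx 11.111$)
$\left(j{\left(9 \right)} + q\right) \left(-1\right)^{2} = \left(\left(-9\right) 9 + \frac{100}{9}\right) \left(-1\right)^{2} = \left(-81 + \frac{100}{9}\right) 1 = \left(- \frac{629}{9}\right) 1 = - \frac{629}{9}$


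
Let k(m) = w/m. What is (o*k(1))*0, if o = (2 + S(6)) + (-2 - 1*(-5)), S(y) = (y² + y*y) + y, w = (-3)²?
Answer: 0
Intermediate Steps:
w = 9
k(m) = 9/m
S(y) = y + 2*y² (S(y) = (y² + y²) + y = 2*y² + y = y + 2*y²)
o = 83 (o = (2 + 6*(1 + 2*6)) + (-2 - 1*(-5)) = (2 + 6*(1 + 12)) + (-2 + 5) = (2 + 6*13) + 3 = (2 + 78) + 3 = 80 + 3 = 83)
(o*k(1))*0 = (83*(9/1))*0 = (83*(9*1))*0 = (83*9)*0 = 747*0 = 0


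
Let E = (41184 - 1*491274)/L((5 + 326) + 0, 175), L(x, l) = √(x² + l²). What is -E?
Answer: 225045*√140186/70093 ≈ 1202.1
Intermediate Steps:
L(x, l) = √(l² + x²)
E = -225045*√140186/70093 (E = (41184 - 1*491274)/(√(175² + ((5 + 326) + 0)²)) = (41184 - 491274)/(√(30625 + (331 + 0)²)) = -450090/√(30625 + 331²) = -450090/√(30625 + 109561) = -450090*√140186/140186 = -225045*√140186/70093 ≈ -1202.1)
-E = -(-225045)*√140186/70093 = 225045*√140186/70093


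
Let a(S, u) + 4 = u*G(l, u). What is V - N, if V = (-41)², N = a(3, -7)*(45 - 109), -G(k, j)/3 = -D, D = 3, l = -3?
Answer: -2607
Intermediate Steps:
G(k, j) = 9 (G(k, j) = -(-3)*3 = -3*(-3) = 9)
a(S, u) = -4 + 9*u (a(S, u) = -4 + u*9 = -4 + 9*u)
N = 4288 (N = (-4 + 9*(-7))*(45 - 109) = (-4 - 63)*(-64) = -67*(-64) = 4288)
V = 1681
V - N = 1681 - 1*4288 = 1681 - 4288 = -2607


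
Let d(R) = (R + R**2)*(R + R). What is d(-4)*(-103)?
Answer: 9888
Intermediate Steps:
d(R) = 2*R*(R + R**2) (d(R) = (R + R**2)*(2*R) = 2*R*(R + R**2))
d(-4)*(-103) = (2*(-4)**2*(1 - 4))*(-103) = (2*16*(-3))*(-103) = -96*(-103) = 9888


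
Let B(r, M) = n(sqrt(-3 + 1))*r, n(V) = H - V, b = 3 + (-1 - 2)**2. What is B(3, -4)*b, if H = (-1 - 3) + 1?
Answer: -108 - 36*I*sqrt(2) ≈ -108.0 - 50.912*I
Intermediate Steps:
H = -3 (H = -4 + 1 = -3)
b = 12 (b = 3 + (-3)**2 = 3 + 9 = 12)
n(V) = -3 - V
B(r, M) = r*(-3 - I*sqrt(2)) (B(r, M) = (-3 - sqrt(-3 + 1))*r = (-3 - sqrt(-2))*r = (-3 - I*sqrt(2))*r = r*(-3 - I*sqrt(2)))
B(3, -4)*b = -1*3*(3 + I*sqrt(2))*12 = (-9 - 3*I*sqrt(2))*12 = -108 - 36*I*sqrt(2)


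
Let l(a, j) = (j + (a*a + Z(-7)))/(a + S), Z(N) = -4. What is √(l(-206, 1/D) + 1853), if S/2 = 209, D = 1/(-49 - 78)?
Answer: 3*√2562497/106 ≈ 45.305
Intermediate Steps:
D = -1/127 (D = 1/(-127) = -1/127 ≈ -0.0078740)
S = 418 (S = 2*209 = 418)
l(a, j) = (-4 + j + a²)/(418 + a) (l(a, j) = (j + (a*a - 4))/(a + 418) = (j + (a² - 4))/(418 + a) = (j + (-4 + a²))/(418 + a) = (-4 + j + a²)/(418 + a))
√(l(-206, 1/D) + 1853) = √((-4 + 1/(-1/127) + (-206)²)/(418 - 206) + 1853) = √((-4 + 1*(-127) + 42436)/212 + 1853) = √((-4 - 127 + 42436)/212 + 1853) = √((1/212)*42305 + 1853) = √(42305/212 + 1853) = √(435141/212) = 3*√2562497/106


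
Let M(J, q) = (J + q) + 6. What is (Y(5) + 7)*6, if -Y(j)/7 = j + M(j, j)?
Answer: -840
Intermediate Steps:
M(J, q) = 6 + J + q
Y(j) = -42 - 21*j (Y(j) = -7*(j + (6 + j + j)) = -7*(j + (6 + 2*j)) = -7*(6 + 3*j) = -42 - 21*j)
(Y(5) + 7)*6 = ((-42 - 21*5) + 7)*6 = ((-42 - 105) + 7)*6 = (-147 + 7)*6 = -140*6 = -840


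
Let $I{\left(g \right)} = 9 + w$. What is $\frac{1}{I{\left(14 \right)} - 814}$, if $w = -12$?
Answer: $- \frac{1}{817} \approx -0.001224$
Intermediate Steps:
$I{\left(g \right)} = -3$ ($I{\left(g \right)} = 9 - 12 = -3$)
$\frac{1}{I{\left(14 \right)} - 814} = \frac{1}{-3 - 814} = \frac{1}{-817} = - \frac{1}{817}$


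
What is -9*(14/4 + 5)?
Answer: -153/2 ≈ -76.500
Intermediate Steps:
-9*(14/4 + 5) = -9*(14*(¼) + 5) = -9*(7/2 + 5) = -9*17/2 = -153/2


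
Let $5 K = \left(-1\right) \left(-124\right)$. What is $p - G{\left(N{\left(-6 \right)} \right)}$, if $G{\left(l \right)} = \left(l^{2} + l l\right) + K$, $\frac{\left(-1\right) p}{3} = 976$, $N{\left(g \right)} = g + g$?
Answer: $- \frac{16204}{5} \approx -3240.8$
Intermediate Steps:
$N{\left(g \right)} = 2 g$
$K = \frac{124}{5}$ ($K = \frac{\left(-1\right) \left(-124\right)}{5} = \frac{1}{5} \cdot 124 = \frac{124}{5} \approx 24.8$)
$p = -2928$ ($p = \left(-3\right) 976 = -2928$)
$G{\left(l \right)} = \frac{124}{5} + 2 l^{2}$ ($G{\left(l \right)} = \left(l^{2} + l l\right) + \frac{124}{5} = \left(l^{2} + l^{2}\right) + \frac{124}{5} = 2 l^{2} + \frac{124}{5} = \frac{124}{5} + 2 l^{2}$)
$p - G{\left(N{\left(-6 \right)} \right)} = -2928 - \left(\frac{124}{5} + 2 \left(2 \left(-6\right)\right)^{2}\right) = -2928 - \left(\frac{124}{5} + 2 \left(-12\right)^{2}\right) = -2928 - \left(\frac{124}{5} + 2 \cdot 144\right) = -2928 - \left(\frac{124}{5} + 288\right) = -2928 - \frac{1564}{5} = - \frac{16204}{5}$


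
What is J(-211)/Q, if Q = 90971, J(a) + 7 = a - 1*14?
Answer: -232/90971 ≈ -0.0025503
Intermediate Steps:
J(a) = -21 + a (J(a) = -7 + (a - 1*14) = -7 + (a - 14) = -7 + (-14 + a) = -21 + a)
J(-211)/Q = (-21 - 211)/90971 = -232*1/90971 = -232/90971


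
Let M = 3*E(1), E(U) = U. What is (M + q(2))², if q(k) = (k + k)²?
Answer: 361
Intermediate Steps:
q(k) = 4*k² (q(k) = (2*k)² = 4*k²)
M = 3 (M = 3*1 = 3)
(M + q(2))² = (3 + 4*2²)² = (3 + 4*4)² = (3 + 16)² = 19² = 361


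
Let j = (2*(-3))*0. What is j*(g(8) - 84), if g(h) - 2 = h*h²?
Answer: 0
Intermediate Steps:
j = 0 (j = -6*0 = 0)
g(h) = 2 + h³ (g(h) = 2 + h*h² = 2 + h³)
j*(g(8) - 84) = 0*((2 + 8³) - 84) = 0*((2 + 512) - 84) = 0*(514 - 84) = 0*430 = 0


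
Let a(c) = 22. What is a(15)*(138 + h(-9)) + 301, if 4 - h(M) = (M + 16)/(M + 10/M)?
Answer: 44723/13 ≈ 3440.2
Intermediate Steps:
h(M) = 4 - (16 + M)/(M + 10/M) (h(M) = 4 - (M + 16)/(M + 10/M) = 4 - (16 + M)/(M + 10/M))
a(15)*(138 + h(-9)) + 301 = 22*(138 + (40 - 16*(-9) + 3*(-9)²)/(10 + (-9)²)) + 301 = 22*(138 + (40 + 144 + 3*81)/(10 + 81)) + 301 = 22*(138 + (40 + 144 + 243)/91) + 301 = 22*(138 + (1/91)*427) + 301 = 22*(138 + 61/13) + 301 = 22*(1855/13) + 301 = 40810/13 + 301 = 44723/13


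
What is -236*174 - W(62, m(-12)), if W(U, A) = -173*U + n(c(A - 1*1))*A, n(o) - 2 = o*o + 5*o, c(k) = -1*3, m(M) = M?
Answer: -30386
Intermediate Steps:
c(k) = -3
n(o) = 2 + o² + 5*o (n(o) = 2 + (o*o + 5*o) = 2 + (o² + 5*o) = 2 + o² + 5*o)
W(U, A) = -173*U - 4*A (W(U, A) = -173*U + (2 + (-3)² + 5*(-3))*A = -173*U + (2 + 9 - 15)*A = -173*U - 4*A)
-236*174 - W(62, m(-12)) = -236*174 - (-173*62 - 4*(-12)) = -41064 - (-10726 + 48) = -41064 - 1*(-10678) = -41064 + 10678 = -30386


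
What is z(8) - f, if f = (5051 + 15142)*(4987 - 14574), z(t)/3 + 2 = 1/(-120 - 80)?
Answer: 38718056997/200 ≈ 1.9359e+8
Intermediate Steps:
z(t) = -1203/200 (z(t) = -6 + 3/(-120 - 80) = -6 + 3/(-200) = -6 + 3*(-1/200) = -6 - 3/200 = -1203/200)
f = -193590291 (f = 20193*(-9587) = -193590291)
z(8) - f = -1203/200 - 1*(-193590291) = -1203/200 + 193590291 = 38718056997/200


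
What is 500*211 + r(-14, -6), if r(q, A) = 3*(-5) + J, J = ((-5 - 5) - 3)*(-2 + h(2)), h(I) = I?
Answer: 105485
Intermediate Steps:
J = 0 (J = ((-5 - 5) - 3)*(-2 + 2) = (-10 - 3)*0 = -13*0 = 0)
r(q, A) = -15 (r(q, A) = 3*(-5) + 0 = -15 + 0 = -15)
500*211 + r(-14, -6) = 500*211 - 15 = 105500 - 15 = 105485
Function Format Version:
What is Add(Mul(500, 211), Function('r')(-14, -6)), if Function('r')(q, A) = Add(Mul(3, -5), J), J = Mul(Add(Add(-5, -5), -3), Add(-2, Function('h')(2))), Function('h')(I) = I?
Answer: 105485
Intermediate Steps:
J = 0 (J = Mul(Add(Add(-5, -5), -3), Add(-2, 2)) = Mul(Add(-10, -3), 0) = Mul(-13, 0) = 0)
Function('r')(q, A) = -15 (Function('r')(q, A) = Add(Mul(3, -5), 0) = Add(-15, 0) = -15)
Add(Mul(500, 211), Function('r')(-14, -6)) = Add(Mul(500, 211), -15) = Add(105500, -15) = 105485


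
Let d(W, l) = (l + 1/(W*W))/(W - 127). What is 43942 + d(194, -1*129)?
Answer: 110799819461/2521612 ≈ 43940.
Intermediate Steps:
d(W, l) = (l + W⁻²)/(-127 + W) (d(W, l) = (l + 1/(W²))/(-127 + W) = (l + W⁻²)/(-127 + W))
43942 + d(194, -1*129) = 43942 + (1 - 1*129*194²)/(194²*(-127 + 194)) = 43942 + (1/37636)*(1 - 129*37636)/67 = 43942 + (1/37636)*(1/67)*(1 - 4855044) = 43942 + (1/37636)*(1/67)*(-4855043) = 43942 - 4855043/2521612 = 110799819461/2521612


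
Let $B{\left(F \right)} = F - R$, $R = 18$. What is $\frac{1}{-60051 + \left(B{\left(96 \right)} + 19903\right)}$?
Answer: $- \frac{1}{40070} \approx -2.4956 \cdot 10^{-5}$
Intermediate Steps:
$B{\left(F \right)} = -18 + F$ ($B{\left(F \right)} = F - 18 = -18 + F$)
$\frac{1}{-60051 + \left(B{\left(96 \right)} + 19903\right)} = \frac{1}{-60051 + \left(\left(-18 + 96\right) + 19903\right)} = \frac{1}{-60051 + \left(78 + 19903\right)} = \frac{1}{-60051 + 19981} = \frac{1}{-40070} = - \frac{1}{40070}$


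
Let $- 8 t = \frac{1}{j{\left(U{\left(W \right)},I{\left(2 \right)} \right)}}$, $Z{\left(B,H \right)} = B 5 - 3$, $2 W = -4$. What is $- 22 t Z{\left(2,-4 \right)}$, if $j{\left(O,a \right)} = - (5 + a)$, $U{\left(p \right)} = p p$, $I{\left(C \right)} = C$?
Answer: $- \frac{11}{4} \approx -2.75$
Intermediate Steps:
$W = -2$ ($W = \frac{1}{2} \left(-4\right) = -2$)
$U{\left(p \right)} = p^{2}$
$j{\left(O,a \right)} = -5 - a$
$Z{\left(B,H \right)} = -3 + 5 B$ ($Z{\left(B,H \right)} = 5 B - 3 = -3 + 5 B$)
$t = \frac{1}{56}$ ($t = - \frac{1}{8 \left(-5 - 2\right)} = - \frac{1}{8 \left(-7\right)} = \left(- \frac{1}{8}\right) \left(- \frac{1}{7}\right) = \frac{1}{56} \approx 0.017857$)
$- 22 t Z{\left(2,-4 \right)} = \left(-22\right) \frac{1}{56} \left(-3 + 5 \cdot 2\right) = - \frac{11 \left(-3 + 10\right)}{28} = \left(- \frac{11}{28}\right) 7 = - \frac{11}{4}$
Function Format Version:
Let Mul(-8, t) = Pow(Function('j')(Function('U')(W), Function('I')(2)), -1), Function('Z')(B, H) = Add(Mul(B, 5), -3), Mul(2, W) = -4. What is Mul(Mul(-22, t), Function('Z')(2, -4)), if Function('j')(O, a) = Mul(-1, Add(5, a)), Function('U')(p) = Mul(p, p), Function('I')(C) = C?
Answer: Rational(-11, 4) ≈ -2.7500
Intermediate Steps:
W = -2 (W = Mul(Rational(1, 2), -4) = -2)
Function('U')(p) = Pow(p, 2)
Function('j')(O, a) = Add(-5, Mul(-1, a))
Function('Z')(B, H) = Add(-3, Mul(5, B)) (Function('Z')(B, H) = Add(Mul(5, B), -3) = Add(-3, Mul(5, B)))
t = Rational(1, 56) (t = Mul(Rational(-1, 8), Pow(Add(-5, Mul(-1, 2)), -1)) = Mul(Rational(-1, 8), Pow(Add(-5, -2), -1)) = Mul(Rational(-1, 8), Pow(-7, -1)) = Mul(Rational(-1, 8), Rational(-1, 7)) = Rational(1, 56) ≈ 0.017857)
Mul(Mul(-22, t), Function('Z')(2, -4)) = Mul(Mul(-22, Rational(1, 56)), Add(-3, Mul(5, 2))) = Mul(Rational(-11, 28), Add(-3, 10)) = Mul(Rational(-11, 28), 7) = Rational(-11, 4)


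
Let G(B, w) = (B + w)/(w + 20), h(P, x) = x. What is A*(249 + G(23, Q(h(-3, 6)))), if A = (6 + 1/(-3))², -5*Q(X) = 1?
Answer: 2385695/297 ≈ 8032.6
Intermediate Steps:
Q(X) = -⅕ (Q(X) = -⅕*1 = -⅕)
G(B, w) = (B + w)/(20 + w)
A = 289/9 (A = (6 + 1*(-⅓))² = (6 - ⅓)² = (17/3)² = 289/9 ≈ 32.111)
A*(249 + G(23, Q(h(-3, 6)))) = 289*(249 + (23 - ⅕)/(20 - ⅕))/9 = 289*(249 + (114/5)/(99/5))/9 = 289*(249 + (5/99)*(114/5))/9 = 289*(249 + 38/33)/9 = (289/9)*(8255/33) = 2385695/297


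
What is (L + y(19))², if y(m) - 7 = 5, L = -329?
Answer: 100489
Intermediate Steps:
y(m) = 12 (y(m) = 7 + 5 = 12)
(L + y(19))² = (-329 + 12)² = (-317)² = 100489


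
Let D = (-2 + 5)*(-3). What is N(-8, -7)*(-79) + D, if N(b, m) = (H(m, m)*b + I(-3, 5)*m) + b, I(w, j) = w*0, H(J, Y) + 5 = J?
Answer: -6961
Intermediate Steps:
H(J, Y) = -5 + J
I(w, j) = 0
N(b, m) = b + b*(-5 + m) (N(b, m) = ((-5 + m)*b + 0*m) + b = (b*(-5 + m) + 0) + b = b*(-5 + m) + b = b + b*(-5 + m))
D = -9 (D = 3*(-3) = -9)
N(-8, -7)*(-79) + D = -8*(-4 - 7)*(-79) - 9 = -8*(-11)*(-79) - 9 = 88*(-79) - 9 = -6952 - 9 = -6961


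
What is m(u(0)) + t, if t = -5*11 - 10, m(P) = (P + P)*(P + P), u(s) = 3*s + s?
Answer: -65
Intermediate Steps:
u(s) = 4*s
m(P) = 4*P² (m(P) = (2*P)*(2*P) = 4*P²)
t = -65 (t = -55 - 10 = -65)
m(u(0)) + t = 4*(4*0)² - 65 = 4*0² - 65 = 4*0 - 65 = 0 - 65 = -65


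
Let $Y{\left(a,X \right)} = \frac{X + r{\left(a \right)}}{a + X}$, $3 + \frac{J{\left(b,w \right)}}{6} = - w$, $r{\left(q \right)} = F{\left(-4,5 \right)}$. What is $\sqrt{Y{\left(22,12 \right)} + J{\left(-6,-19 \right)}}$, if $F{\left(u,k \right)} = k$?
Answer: $\frac{\sqrt{386}}{2} \approx 9.8234$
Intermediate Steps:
$r{\left(q \right)} = 5$
$J{\left(b,w \right)} = -18 - 6 w$ ($J{\left(b,w \right)} = -18 + 6 \left(- w\right) = -18 - 6 w$)
$Y{\left(a,X \right)} = \frac{5 + X}{X + a}$ ($Y{\left(a,X \right)} = \frac{X + 5}{a + X} = \frac{5 + X}{X + a}$)
$\sqrt{Y{\left(22,12 \right)} + J{\left(-6,-19 \right)}} = \sqrt{\frac{5 + 12}{12 + 22} - -96} = \sqrt{\frac{1}{34} \cdot 17 + \left(-18 + 114\right)} = \sqrt{\frac{1}{34} \cdot 17 + 96} = \sqrt{\frac{1}{2} + 96} = \sqrt{\frac{193}{2}} = \frac{\sqrt{386}}{2}$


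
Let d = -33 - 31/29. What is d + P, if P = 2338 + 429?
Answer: 79255/29 ≈ 2732.9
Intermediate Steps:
P = 2767
d = -988/29 (d = -33 - 31*1/29 = -33 - 31/29 = -988/29 ≈ -34.069)
d + P = -988/29 + 2767 = 79255/29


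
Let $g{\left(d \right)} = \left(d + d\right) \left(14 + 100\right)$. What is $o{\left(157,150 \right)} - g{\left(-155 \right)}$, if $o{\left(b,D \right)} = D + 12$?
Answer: $35502$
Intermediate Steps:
$g{\left(d \right)} = 228 d$ ($g{\left(d \right)} = 2 d 114 = 228 d$)
$o{\left(b,D \right)} = 12 + D$
$o{\left(157,150 \right)} - g{\left(-155 \right)} = \left(12 + 150\right) - 228 \left(-155\right) = 162 - -35340 = 162 + 35340 = 35502$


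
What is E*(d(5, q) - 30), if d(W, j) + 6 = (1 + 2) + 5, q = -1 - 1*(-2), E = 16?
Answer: -448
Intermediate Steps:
q = 1 (q = -1 + 2 = 1)
d(W, j) = 2 (d(W, j) = -6 + ((1 + 2) + 5) = -6 + (3 + 5) = -6 + 8 = 2)
E*(d(5, q) - 30) = 16*(2 - 30) = 16*(-28) = -448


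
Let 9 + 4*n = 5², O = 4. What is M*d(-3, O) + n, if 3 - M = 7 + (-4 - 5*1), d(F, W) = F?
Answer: -11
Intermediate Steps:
n = 4 (n = -9/4 + (¼)*5² = -9/4 + (¼)*25 = -9/4 + 25/4 = 4)
M = 5 (M = 3 - (7 + (-4 - 5*1)) = 3 - (7 + (-4 - 5)) = 3 - (7 - 9) = 3 - 1*(-2) = 3 + 2 = 5)
M*d(-3, O) + n = 5*(-3) + 4 = -15 + 4 = -11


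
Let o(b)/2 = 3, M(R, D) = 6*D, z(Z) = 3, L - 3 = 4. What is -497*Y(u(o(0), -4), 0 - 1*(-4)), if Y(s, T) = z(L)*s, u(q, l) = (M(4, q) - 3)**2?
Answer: -1623699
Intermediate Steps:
L = 7 (L = 3 + 4 = 7)
o(b) = 6 (o(b) = 2*3 = 6)
u(q, l) = (-3 + 6*q)**2 (u(q, l) = (6*q - 3)**2 = (-3 + 6*q)**2)
Y(s, T) = 3*s
-497*Y(u(o(0), -4), 0 - 1*(-4)) = -1491*9*(-1 + 2*6)**2 = -1491*9*(-1 + 12)**2 = -1491*9*11**2 = -1491*9*121 = -1491*1089 = -497*3267 = -1623699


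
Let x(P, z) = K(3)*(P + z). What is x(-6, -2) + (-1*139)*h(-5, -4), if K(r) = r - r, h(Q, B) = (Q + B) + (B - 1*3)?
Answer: 2224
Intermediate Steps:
h(Q, B) = -3 + Q + 2*B (h(Q, B) = (B + Q) + (B - 3) = (B + Q) + (-3 + B) = -3 + Q + 2*B)
K(r) = 0
x(P, z) = 0 (x(P, z) = 0*(P + z) = 0)
x(-6, -2) + (-1*139)*h(-5, -4) = 0 + (-1*139)*(-3 - 5 + 2*(-4)) = 0 - 139*(-3 - 5 - 8) = 0 - 139*(-16) = 0 + 2224 = 2224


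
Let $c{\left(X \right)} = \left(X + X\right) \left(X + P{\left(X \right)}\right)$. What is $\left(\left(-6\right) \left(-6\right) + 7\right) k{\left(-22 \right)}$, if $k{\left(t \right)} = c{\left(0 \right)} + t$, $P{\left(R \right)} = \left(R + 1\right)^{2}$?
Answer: $-946$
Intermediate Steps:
$P{\left(R \right)} = \left(1 + R\right)^{2}$
$c{\left(X \right)} = 2 X \left(X + \left(1 + X\right)^{2}\right)$ ($c{\left(X \right)} = \left(X + X\right) \left(X + \left(1 + X\right)^{2}\right) = 2 X \left(X + \left(1 + X\right)^{2}\right)$)
$k{\left(t \right)} = t$ ($k{\left(t \right)} = 2 \cdot 0 \left(0 + \left(1 + 0\right)^{2}\right) + t = 2 \cdot 0 \left(0 + 1^{2}\right) + t = 2 \cdot 0 \left(0 + 1\right) + t = 2 \cdot 0 \cdot 1 + t = 0 + t = t$)
$\left(\left(-6\right) \left(-6\right) + 7\right) k{\left(-22 \right)} = \left(\left(-6\right) \left(-6\right) + 7\right) \left(-22\right) = \left(36 + 7\right) \left(-22\right) = 43 \left(-22\right) = -946$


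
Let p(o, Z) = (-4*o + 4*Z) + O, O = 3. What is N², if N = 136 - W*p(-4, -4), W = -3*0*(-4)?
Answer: 18496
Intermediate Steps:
W = 0 (W = 0*(-4) = 0)
p(o, Z) = 3 - 4*o + 4*Z (p(o, Z) = (-4*o + 4*Z) + 3 = 3 - 4*o + 4*Z)
N = 136 (N = 136 - 0*(3 - 4*(-4) + 4*(-4)) = 136 - 0*(3 + 16 - 16) = 136 - 0*3 = 136 - 1*0 = 136 + 0 = 136)
N² = 136² = 18496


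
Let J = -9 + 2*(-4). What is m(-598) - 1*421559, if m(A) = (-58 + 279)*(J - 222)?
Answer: -474378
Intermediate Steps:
J = -17 (J = -9 - 8 = -17)
m(A) = -52819 (m(A) = (-58 + 279)*(-17 - 222) = 221*(-239) = -52819)
m(-598) - 1*421559 = -52819 - 1*421559 = -52819 - 421559 = -474378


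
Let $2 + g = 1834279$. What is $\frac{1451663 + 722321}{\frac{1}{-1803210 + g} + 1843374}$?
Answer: $\frac{67539160928}{57268100059} \approx 1.1793$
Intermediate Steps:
$g = 1834277$ ($g = -2 + 1834279 = 1834277$)
$\frac{1451663 + 722321}{\frac{1}{-1803210 + g} + 1843374} = \frac{1451663 + 722321}{\frac{1}{-1803210 + 1834277} + 1843374} = \frac{2173984}{\frac{1}{31067} + 1843374} = \frac{2173984}{\frac{57268100059}{31067}} = 2173984 \cdot \frac{31067}{57268100059} = \frac{67539160928}{57268100059}$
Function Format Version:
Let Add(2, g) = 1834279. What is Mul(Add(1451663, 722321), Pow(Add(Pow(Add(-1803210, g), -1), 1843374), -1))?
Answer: Rational(67539160928, 57268100059) ≈ 1.1793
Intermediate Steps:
g = 1834277 (g = Add(-2, 1834279) = 1834277)
Mul(Add(1451663, 722321), Pow(Add(Pow(Add(-1803210, g), -1), 1843374), -1)) = Mul(Add(1451663, 722321), Pow(Add(Pow(Add(-1803210, 1834277), -1), 1843374), -1)) = Mul(2173984, Pow(Add(Pow(31067, -1), 1843374), -1)) = Mul(2173984, Pow(Add(Rational(1, 31067), 1843374), -1)) = Mul(2173984, Pow(Rational(57268100059, 31067), -1)) = Mul(2173984, Rational(31067, 57268100059)) = Rational(67539160928, 57268100059)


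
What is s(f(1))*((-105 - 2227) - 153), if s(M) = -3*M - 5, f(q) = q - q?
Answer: 12425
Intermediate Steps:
f(q) = 0
s(M) = -5 - 3*M
s(f(1))*((-105 - 2227) - 153) = (-5 - 3*0)*((-105 - 2227) - 153) = (-5 + 0)*(-2332 - 153) = -5*(-2485) = 12425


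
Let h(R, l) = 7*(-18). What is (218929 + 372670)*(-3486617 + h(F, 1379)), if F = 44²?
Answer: -2062753672057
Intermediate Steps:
F = 1936
h(R, l) = -126
(218929 + 372670)*(-3486617 + h(F, 1379)) = (218929 + 372670)*(-3486617 - 126) = 591599*(-3486743) = -2062753672057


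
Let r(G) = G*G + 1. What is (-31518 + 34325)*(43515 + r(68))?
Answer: 135128980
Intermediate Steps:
r(G) = 1 + G² (r(G) = G² + 1 = 1 + G²)
(-31518 + 34325)*(43515 + r(68)) = (-31518 + 34325)*(43515 + (1 + 68²)) = 2807*(43515 + (1 + 4624)) = 2807*(43515 + 4625) = 2807*48140 = 135128980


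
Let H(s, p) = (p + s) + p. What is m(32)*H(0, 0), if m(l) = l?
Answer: 0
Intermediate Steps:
H(s, p) = s + 2*p
m(32)*H(0, 0) = 32*(0 + 2*0) = 32*(0 + 0) = 32*0 = 0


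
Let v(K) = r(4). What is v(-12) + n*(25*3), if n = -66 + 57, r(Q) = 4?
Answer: -671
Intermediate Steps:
v(K) = 4
n = -9
v(-12) + n*(25*3) = 4 - 225*3 = 4 - 9*75 = 4 - 675 = -671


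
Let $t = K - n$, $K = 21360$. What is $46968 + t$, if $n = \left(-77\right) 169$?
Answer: $81341$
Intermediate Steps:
$n = -13013$
$t = 34373$ ($t = 21360 - -13013 = 21360 + 13013 = 34373$)
$46968 + t = 46968 + 34373 = 81341$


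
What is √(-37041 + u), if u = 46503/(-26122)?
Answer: I*√25276470173610/26122 ≈ 192.47*I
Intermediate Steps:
u = -46503/26122 (u = 46503*(-1/26122) = -46503/26122 ≈ -1.7802)
√(-37041 + u) = √(-37041 - 46503/26122) = √(-967631505/26122) = I*√25276470173610/26122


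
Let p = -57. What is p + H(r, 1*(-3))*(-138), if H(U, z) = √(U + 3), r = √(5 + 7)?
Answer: -57 - 138*√(3 + 2*√3) ≈ -407.86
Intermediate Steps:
r = 2*√3 (r = √12 = 2*√3 ≈ 3.4641)
H(U, z) = √(3 + U)
p + H(r, 1*(-3))*(-138) = -57 + √(3 + 2*√3)*(-138) = -57 - 138*√(3 + 2*√3)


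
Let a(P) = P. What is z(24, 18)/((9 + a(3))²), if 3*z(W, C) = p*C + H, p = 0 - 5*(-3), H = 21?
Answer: 97/144 ≈ 0.67361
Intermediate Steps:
p = 15 (p = 0 + 15 = 15)
z(W, C) = 7 + 5*C (z(W, C) = (15*C + 21)/3 = (21 + 15*C)/3 = 7 + 5*C)
z(24, 18)/((9 + a(3))²) = (7 + 5*18)/((9 + 3)²) = (7 + 90)/(12²) = 97/144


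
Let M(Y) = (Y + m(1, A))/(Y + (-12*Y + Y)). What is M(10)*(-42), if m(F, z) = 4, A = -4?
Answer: 147/25 ≈ 5.8800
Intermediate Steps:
M(Y) = -(4 + Y)/(10*Y) (M(Y) = (Y + 4)/(Y + (-12*Y + Y)) = (4 + Y)/(Y - 11*Y) = (4 + Y)/((-10*Y)) = (4 + Y)*(-1/(10*Y)) = -(4 + Y)/(10*Y))
M(10)*(-42) = ((⅒)*(-4 - 1*10)/10)*(-42) = ((⅒)*(⅒)*(-4 - 10))*(-42) = ((⅒)*(⅒)*(-14))*(-42) = -7/50*(-42) = 147/25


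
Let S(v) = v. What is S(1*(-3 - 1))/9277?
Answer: -4/9277 ≈ -0.00043117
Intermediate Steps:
S(1*(-3 - 1))/9277 = (1*(-3 - 1))/9277 = (1*(-4))*(1/9277) = -4*1/9277 = -4/9277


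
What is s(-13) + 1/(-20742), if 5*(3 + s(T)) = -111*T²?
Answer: -389410313/103710 ≈ -3754.8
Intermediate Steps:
s(T) = -3 - 111*T²/5 (s(T) = -3 + (-111*T²)/5 = -3 - 111*T²/5)
s(-13) + 1/(-20742) = (-3 - 111/5*(-13)²) + 1/(-20742) = (-3 - 111/5*169) - 1/20742 = (-3 - 18759/5) - 1/20742 = -18774/5 - 1/20742 = -389410313/103710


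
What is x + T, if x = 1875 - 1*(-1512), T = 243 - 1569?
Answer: 2061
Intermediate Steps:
T = -1326
x = 3387 (x = 1875 + 1512 = 3387)
x + T = 3387 - 1326 = 2061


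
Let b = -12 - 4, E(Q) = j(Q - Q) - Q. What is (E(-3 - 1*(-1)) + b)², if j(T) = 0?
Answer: 196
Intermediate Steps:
E(Q) = -Q (E(Q) = 0 - Q = -Q)
b = -16
(E(-3 - 1*(-1)) + b)² = (-(-3 - 1*(-1)) - 16)² = (-(-3 + 1) - 16)² = (-1*(-2) - 16)² = (2 - 16)² = (-14)² = 196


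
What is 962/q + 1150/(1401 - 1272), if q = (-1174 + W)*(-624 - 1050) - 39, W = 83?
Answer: 700121116/78530685 ≈ 8.9153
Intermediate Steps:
q = 1826295 (q = (-1174 + 83)*(-624 - 1050) - 39 = -1091*(-1674) - 39 = 1826334 - 39 = 1826295)
962/q + 1150/(1401 - 1272) = 962/1826295 + 1150/(1401 - 1272) = 962*(1/1826295) + 1150/129 = 962/1826295 + 1150*(1/129) = 962/1826295 + 1150/129 = 700121116/78530685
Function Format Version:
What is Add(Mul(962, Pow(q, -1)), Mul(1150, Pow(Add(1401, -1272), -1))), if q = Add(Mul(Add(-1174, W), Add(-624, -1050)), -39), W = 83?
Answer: Rational(700121116, 78530685) ≈ 8.9153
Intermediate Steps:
q = 1826295 (q = Add(Mul(Add(-1174, 83), Add(-624, -1050)), -39) = Add(Mul(-1091, -1674), -39) = Add(1826334, -39) = 1826295)
Add(Mul(962, Pow(q, -1)), Mul(1150, Pow(Add(1401, -1272), -1))) = Add(Mul(962, Pow(1826295, -1)), Mul(1150, Pow(Add(1401, -1272), -1))) = Add(Mul(962, Rational(1, 1826295)), Mul(1150, Pow(129, -1))) = Add(Rational(962, 1826295), Mul(1150, Rational(1, 129))) = Add(Rational(962, 1826295), Rational(1150, 129)) = Rational(700121116, 78530685)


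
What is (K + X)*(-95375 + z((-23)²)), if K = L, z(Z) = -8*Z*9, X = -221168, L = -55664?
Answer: 36946829216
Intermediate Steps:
z(Z) = -72*Z
K = -55664
(K + X)*(-95375 + z((-23)²)) = (-55664 - 221168)*(-95375 - 72*(-23)²) = -276832*(-95375 - 72*529) = -276832*(-95375 - 38088) = -276832*(-133463) = 36946829216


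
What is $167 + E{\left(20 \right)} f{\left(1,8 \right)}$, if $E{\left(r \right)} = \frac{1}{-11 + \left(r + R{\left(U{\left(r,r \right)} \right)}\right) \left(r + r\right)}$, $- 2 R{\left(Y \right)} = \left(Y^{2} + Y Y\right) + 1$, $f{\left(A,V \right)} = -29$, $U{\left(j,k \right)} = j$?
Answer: $\frac{2543606}{15231} \approx 167.0$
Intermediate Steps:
$R{\left(Y \right)} = - \frac{1}{2} - Y^{2}$ ($R{\left(Y \right)} = - \frac{\left(Y^{2} + Y Y\right) + 1}{2} = - \frac{\left(Y^{2} + Y^{2}\right) + 1}{2} = - \frac{2 Y^{2} + 1}{2} = - \frac{1 + 2 Y^{2}}{2} = - \frac{1}{2} - Y^{2}$)
$E{\left(r \right)} = \frac{1}{-11 + 2 r \left(- \frac{1}{2} + r - r^{2}\right)}$ ($E{\left(r \right)} = \frac{1}{-11 + \left(r - \left(\frac{1}{2} + r^{2}\right)\right) \left(r + r\right)} = \frac{1}{-11 + \left(- \frac{1}{2} + r - r^{2}\right) 2 r} = \frac{1}{-11 + 2 r \left(- \frac{1}{2} + r - r^{2}\right)}$)
$167 + E{\left(20 \right)} f{\left(1,8 \right)} = 167 + - \frac{1}{11 + 20 - 2 \cdot 20^{2} + 2 \cdot 20^{3}} \left(-29\right) = 167 + - \frac{1}{11 + 20 - 800 + 2 \cdot 8000} \left(-29\right) = 167 + - \frac{1}{11 + 20 - 800 + 16000} \left(-29\right) = 167 + - \frac{1}{15231} \left(-29\right) = 167 + \left(-1\right) \frac{1}{15231} \left(-29\right) = 167 - - \frac{29}{15231} = 167 + \frac{29}{15231} = \frac{2543606}{15231}$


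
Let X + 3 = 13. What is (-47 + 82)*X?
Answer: 350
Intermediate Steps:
X = 10 (X = -3 + 13 = 10)
(-47 + 82)*X = (-47 + 82)*10 = 35*10 = 350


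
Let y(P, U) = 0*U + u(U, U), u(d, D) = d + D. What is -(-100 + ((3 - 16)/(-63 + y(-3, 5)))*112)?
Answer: 3844/53 ≈ 72.528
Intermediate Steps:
u(d, D) = D + d
y(P, U) = 2*U (y(P, U) = 0*U + (U + U) = 0 + 2*U = 2*U)
-(-100 + ((3 - 16)/(-63 + y(-3, 5)))*112) = -(-100 + ((3 - 16)/(-63 + 2*5))*112) = -(-100 - 13/(-63 + 10)*112) = -(-100 - 13/(-53)*112) = -(-100 - 13*(-1/53)*112) = -(-100 + (13/53)*112) = -(-100 + 1456/53) = -1*(-3844/53) = 3844/53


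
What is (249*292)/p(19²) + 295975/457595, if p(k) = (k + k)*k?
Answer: 11041433321/11926847599 ≈ 0.92576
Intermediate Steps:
p(k) = 2*k² (p(k) = (2*k)*k = 2*k²)
(249*292)/p(19²) + 295975/457595 = (249*292)/((2*(19²)²)) + 295975/457595 = 72708/((2*361²)) + 295975*(1/457595) = 72708/((2*130321)) + 59195/91519 = 72708/260642 + 59195/91519 = 72708*(1/260642) + 59195/91519 = 36354/130321 + 59195/91519 = 11041433321/11926847599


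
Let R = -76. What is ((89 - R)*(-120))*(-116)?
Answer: 2296800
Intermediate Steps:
((89 - R)*(-120))*(-116) = ((89 - 1*(-76))*(-120))*(-116) = ((89 + 76)*(-120))*(-116) = (165*(-120))*(-116) = -19800*(-116) = 2296800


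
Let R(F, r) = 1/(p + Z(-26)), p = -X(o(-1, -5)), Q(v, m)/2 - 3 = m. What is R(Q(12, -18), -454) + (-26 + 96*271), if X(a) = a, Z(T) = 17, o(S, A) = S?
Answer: 467821/18 ≈ 25990.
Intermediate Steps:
Q(v, m) = 6 + 2*m
p = 1 (p = -1*(-1) = 1)
R(F, r) = 1/18 (R(F, r) = 1/(1 + 17) = 1/18)
R(Q(12, -18), -454) + (-26 + 96*271) = 1/18 + (-26 + 96*271) = 1/18 + (-26 + 26016) = 1/18 + 25990 = 467821/18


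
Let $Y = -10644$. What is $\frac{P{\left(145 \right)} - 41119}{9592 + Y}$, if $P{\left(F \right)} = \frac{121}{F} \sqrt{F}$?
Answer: $\frac{41119}{1052} - \frac{121 \sqrt{145}}{152540} \approx 39.077$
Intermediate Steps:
$P{\left(F \right)} = \frac{121}{\sqrt{F}}$
$\frac{P{\left(145 \right)} - 41119}{9592 + Y} = \frac{\frac{121}{\sqrt{145}} - 41119}{9592 - 10644} = \frac{121 \frac{\sqrt{145}}{145} - 41119}{-1052} = \left(\frac{121 \sqrt{145}}{145} - 41119\right) \left(- \frac{1}{1052}\right) = \left(-41119 + \frac{121 \sqrt{145}}{145}\right) \left(- \frac{1}{1052}\right) = \frac{41119}{1052} - \frac{121 \sqrt{145}}{152540}$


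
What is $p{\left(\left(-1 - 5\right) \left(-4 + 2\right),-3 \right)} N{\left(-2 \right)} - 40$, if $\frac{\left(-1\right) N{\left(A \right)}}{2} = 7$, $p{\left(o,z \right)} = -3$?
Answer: $2$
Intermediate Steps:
$N{\left(A \right)} = -14$ ($N{\left(A \right)} = \left(-2\right) 7 = -14$)
$p{\left(\left(-1 - 5\right) \left(-4 + 2\right),-3 \right)} N{\left(-2 \right)} - 40 = \left(-3\right) \left(-14\right) - 40 = 42 - 40 = 2$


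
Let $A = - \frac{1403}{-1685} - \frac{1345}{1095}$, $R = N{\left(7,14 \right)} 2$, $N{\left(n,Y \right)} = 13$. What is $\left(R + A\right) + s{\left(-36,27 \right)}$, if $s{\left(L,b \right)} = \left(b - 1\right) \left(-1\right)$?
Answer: $- \frac{146008}{369015} \approx -0.39567$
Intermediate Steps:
$s{\left(L,b \right)} = 1 - b$ ($s{\left(L,b \right)} = \left(-1 + b\right) \left(-1\right) = 1 - b$)
$R = 26$ ($R = 13 \cdot 2 = 26$)
$A = - \frac{146008}{369015}$ ($A = \left(-1403\right) \left(- \frac{1}{1685}\right) - \frac{269}{219} = \frac{1403}{1685} - \frac{269}{219} = - \frac{146008}{369015} \approx -0.39567$)
$\left(R + A\right) + s{\left(-36,27 \right)} = \left(26 - \frac{146008}{369015}\right) + \left(1 - 27\right) = \frac{9448382}{369015} + \left(1 - 27\right) = \frac{9448382}{369015} - 26 = - \frac{146008}{369015}$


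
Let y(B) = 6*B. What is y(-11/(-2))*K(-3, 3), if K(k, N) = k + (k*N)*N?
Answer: -990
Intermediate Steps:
K(k, N) = k + k*N² (K(k, N) = k + (N*k)*N = k + k*N²)
y(-11/(-2))*K(-3, 3) = (6*(-11/(-2)))*(-3*(1 + 3²)) = (6*(-11*(-½)))*(-3*(1 + 9)) = (6*(11/2))*(-3*10) = 33*(-30) = -990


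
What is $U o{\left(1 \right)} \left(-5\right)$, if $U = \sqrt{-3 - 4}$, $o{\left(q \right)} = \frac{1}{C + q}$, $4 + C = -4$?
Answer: $\frac{5 i \sqrt{7}}{7} \approx 1.8898 i$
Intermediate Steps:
$C = -8$ ($C = -4 - 4 = -8$)
$o{\left(q \right)} = \frac{1}{-8 + q}$
$U = i \sqrt{7}$ ($U = \sqrt{-7} = i \sqrt{7} \approx 2.6458 i$)
$U o{\left(1 \right)} \left(-5\right) = \frac{i \sqrt{7}}{-8 + 1} \left(-5\right) = \frac{i \sqrt{7}}{-7} \left(-5\right) = i \sqrt{7} \left(- \frac{1}{7}\right) \left(-5\right) = - \frac{i \sqrt{7}}{7} \left(-5\right) = \frac{5 i \sqrt{7}}{7}$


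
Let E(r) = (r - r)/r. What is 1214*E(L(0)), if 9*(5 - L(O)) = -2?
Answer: 0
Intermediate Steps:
L(O) = 47/9 (L(O) = 5 - 1/9*(-2) = 5 + 2/9 = 47/9)
E(r) = 0 (E(r) = 0/r = 0)
1214*E(L(0)) = 1214*0 = 0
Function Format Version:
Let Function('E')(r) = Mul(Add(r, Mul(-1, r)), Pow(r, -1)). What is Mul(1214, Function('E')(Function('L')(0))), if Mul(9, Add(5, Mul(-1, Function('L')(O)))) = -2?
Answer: 0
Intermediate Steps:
Function('L')(O) = Rational(47, 9) (Function('L')(O) = Add(5, Mul(Rational(-1, 9), -2)) = Add(5, Rational(2, 9)) = Rational(47, 9))
Function('E')(r) = 0 (Function('E')(r) = Mul(0, Pow(r, -1)) = 0)
Mul(1214, Function('E')(Function('L')(0))) = Mul(1214, 0) = 0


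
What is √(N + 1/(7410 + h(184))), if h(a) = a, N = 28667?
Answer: √1653192529206/7594 ≈ 169.31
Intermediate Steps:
√(N + 1/(7410 + h(184))) = √(28667 + 1/(7410 + 184)) = √(28667 + 1/7594) = √(217697199/7594) = √1653192529206/7594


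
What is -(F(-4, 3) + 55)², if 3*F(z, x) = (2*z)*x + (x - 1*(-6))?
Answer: -2500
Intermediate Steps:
F(z, x) = 2 + x/3 + 2*x*z/3 (F(z, x) = ((2*z)*x + (x - 1*(-6)))/3 = (2*x*z + (x + 6))/3 = (2*x*z + (6 + x))/3 = (6 + x + 2*x*z)/3 = 2 + x/3 + 2*x*z/3)
-(F(-4, 3) + 55)² = -((2 + (⅓)*3 + (⅔)*3*(-4)) + 55)² = -((2 + 1 - 8) + 55)² = -(-5 + 55)² = -1*50² = -1*2500 = -2500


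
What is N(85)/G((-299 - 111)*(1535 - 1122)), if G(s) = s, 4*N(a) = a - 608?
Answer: 523/677320 ≈ 0.00077216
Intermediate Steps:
N(a) = -152 + a/4 (N(a) = (a - 608)/4 = (-608 + a)/4 = -152 + a/4)
N(85)/G((-299 - 111)*(1535 - 1122)) = (-152 + (1/4)*85)/(((-299 - 111)*(1535 - 1122))) = (-152 + 85/4)/((-410*413)) = -523/4/(-169330) = -523/4*(-1/169330) = 523/677320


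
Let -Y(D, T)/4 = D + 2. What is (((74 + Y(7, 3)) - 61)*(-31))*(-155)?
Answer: -110515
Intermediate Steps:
Y(D, T) = -8 - 4*D (Y(D, T) = -4*(D + 2) = -4*(2 + D) = -8 - 4*D)
(((74 + Y(7, 3)) - 61)*(-31))*(-155) = (((74 + (-8 - 4*7)) - 61)*(-31))*(-155) = (((74 + (-8 - 28)) - 61)*(-31))*(-155) = (((74 - 36) - 61)*(-31))*(-155) = ((38 - 61)*(-31))*(-155) = -23*(-31)*(-155) = 713*(-155) = -110515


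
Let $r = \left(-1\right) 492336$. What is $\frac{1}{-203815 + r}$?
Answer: $- \frac{1}{696151} \approx -1.4365 \cdot 10^{-6}$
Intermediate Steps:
$r = -492336$
$\frac{1}{-203815 + r} = \frac{1}{-203815 - 492336} = \frac{1}{-696151} = - \frac{1}{696151}$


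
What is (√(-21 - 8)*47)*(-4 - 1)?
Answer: -235*I*√29 ≈ -1265.5*I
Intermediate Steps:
(√(-21 - 8)*47)*(-4 - 1) = (√(-29)*47)*(-5) = ((I*√29)*47)*(-5) = (47*I*√29)*(-5) = -235*I*√29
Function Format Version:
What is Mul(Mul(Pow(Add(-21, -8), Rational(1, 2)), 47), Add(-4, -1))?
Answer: Mul(-235, I, Pow(29, Rational(1, 2))) ≈ Mul(-1265.5, I)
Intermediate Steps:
Mul(Mul(Pow(Add(-21, -8), Rational(1, 2)), 47), Add(-4, -1)) = Mul(Mul(Pow(-29, Rational(1, 2)), 47), -5) = Mul(Mul(Mul(I, Pow(29, Rational(1, 2))), 47), -5) = Mul(Mul(47, I, Pow(29, Rational(1, 2))), -5) = Mul(-235, I, Pow(29, Rational(1, 2)))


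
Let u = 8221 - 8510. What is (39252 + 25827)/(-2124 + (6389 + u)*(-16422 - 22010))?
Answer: -65079/234437324 ≈ -0.00027760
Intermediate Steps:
u = -289
(39252 + 25827)/(-2124 + (6389 + u)*(-16422 - 22010)) = (39252 + 25827)/(-2124 + (6389 - 289)*(-16422 - 22010)) = 65079/(-2124 + 6100*(-38432)) = 65079/(-2124 - 234435200) = 65079/(-234437324) = 65079*(-1/234437324) = -65079/234437324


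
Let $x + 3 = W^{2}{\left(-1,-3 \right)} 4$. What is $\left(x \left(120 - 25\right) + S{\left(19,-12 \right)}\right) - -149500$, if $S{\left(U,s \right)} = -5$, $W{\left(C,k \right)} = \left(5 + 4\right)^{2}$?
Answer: $2642390$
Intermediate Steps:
$W{\left(C,k \right)} = 81$ ($W{\left(C,k \right)} = 9^{2} = 81$)
$x = 26241$ ($x = -3 + 81^{2} \cdot 4 = -3 + 6561 \cdot 4 = -3 + 26244 = 26241$)
$\left(x \left(120 - 25\right) + S{\left(19,-12 \right)}\right) - -149500 = \left(26241 \left(120 - 25\right) - 5\right) - -149500 = \left(26241 \cdot 95 - 5\right) + 149500 = \left(2492895 - 5\right) + 149500 = 2492890 + 149500 = 2642390$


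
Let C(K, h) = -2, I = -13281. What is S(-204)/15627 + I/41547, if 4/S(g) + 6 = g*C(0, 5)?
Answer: -13905298831/43500082923 ≈ -0.31966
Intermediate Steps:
S(g) = 4/(-6 - 2*g) (S(g) = 4/(-6 + g*(-2)) = 4/(-6 - 2*g))
S(-204)/15627 + I/41547 = (2/(-3 - 1*(-204)))/15627 - 13281/41547 = (2/(-3 + 204))*(1/15627) - 13281*1/41547 = (2/201)*(1/15627) - 4427/13849 = 2/3141027 - 4427/13849 = -13905298831/43500082923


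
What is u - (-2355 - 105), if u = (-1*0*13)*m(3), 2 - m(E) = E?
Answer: 2460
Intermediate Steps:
m(E) = 2 - E
u = 0 (u = (-1*0*13)*(2 - 1*3) = (0*13)*(2 - 3) = 0*(-1) = 0)
u - (-2355 - 105) = 0 - (-2355 - 105) = 0 - 1*(-2460) = 0 + 2460 = 2460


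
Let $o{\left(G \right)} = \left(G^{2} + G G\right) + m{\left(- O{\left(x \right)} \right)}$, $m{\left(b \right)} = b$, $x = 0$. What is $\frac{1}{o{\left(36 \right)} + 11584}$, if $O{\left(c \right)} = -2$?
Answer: $\frac{1}{14178} \approx 7.0532 \cdot 10^{-5}$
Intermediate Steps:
$o{\left(G \right)} = 2 + 2 G^{2}$ ($o{\left(G \right)} = \left(G^{2} + G G\right) - -2 = \left(G^{2} + G^{2}\right) + 2 = 2 G^{2} + 2 = 2 + 2 G^{2}$)
$\frac{1}{o{\left(36 \right)} + 11584} = \frac{1}{\left(2 + 2 \cdot 36^{2}\right) + 11584} = \frac{1}{\left(2 + 2 \cdot 1296\right) + 11584} = \frac{1}{\left(2 + 2592\right) + 11584} = \frac{1}{2594 + 11584} = \frac{1}{14178}$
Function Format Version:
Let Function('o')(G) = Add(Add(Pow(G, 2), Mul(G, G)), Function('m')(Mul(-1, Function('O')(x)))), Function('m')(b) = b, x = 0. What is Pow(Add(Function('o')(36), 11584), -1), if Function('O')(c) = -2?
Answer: Rational(1, 14178) ≈ 7.0532e-5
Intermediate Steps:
Function('o')(G) = Add(2, Mul(2, Pow(G, 2))) (Function('o')(G) = Add(Add(Pow(G, 2), Mul(G, G)), Mul(-1, -2)) = Add(Add(Pow(G, 2), Pow(G, 2)), 2) = Add(Mul(2, Pow(G, 2)), 2) = Add(2, Mul(2, Pow(G, 2))))
Pow(Add(Function('o')(36), 11584), -1) = Pow(Add(Add(2, Mul(2, Pow(36, 2))), 11584), -1) = Pow(Add(Add(2, Mul(2, 1296)), 11584), -1) = Pow(Add(Add(2, 2592), 11584), -1) = Pow(Add(2594, 11584), -1) = Pow(14178, -1) = Rational(1, 14178)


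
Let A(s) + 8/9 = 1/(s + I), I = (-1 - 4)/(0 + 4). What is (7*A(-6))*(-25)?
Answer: 46900/261 ≈ 179.69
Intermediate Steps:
I = -5/4 ≈ -1.2500
A(s) = -8/9 + 1/(-5/4 + s) (A(s) = -8/9 + 1/(s - 5/4) = -8/9 + 1/(-5/4 + s))
(7*A(-6))*(-25) = (7*(4*(19 - 8*(-6))/(9*(-5 + 4*(-6)))))*(-25) = (7*(4*(19 + 48)/(9*(-5 - 24))))*(-25) = (7*((4/9)*67/(-29)))*(-25) = (7*((4/9)*(-1/29)*67))*(-25) = (7*(-268/261))*(-25) = -1876/261*(-25) = 46900/261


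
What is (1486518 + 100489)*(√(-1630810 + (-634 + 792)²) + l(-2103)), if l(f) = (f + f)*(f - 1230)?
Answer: 22247613156186 + 1587007*I*√1605846 ≈ 2.2248e+13 + 2.0111e+9*I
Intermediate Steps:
l(f) = 2*f*(-1230 + f) (l(f) = (2*f)*(-1230 + f) = 2*f*(-1230 + f))
(1486518 + 100489)*(√(-1630810 + (-634 + 792)²) + l(-2103)) = (1486518 + 100489)*(√(-1630810 + (-634 + 792)²) + 2*(-2103)*(-1230 - 2103)) = 1587007*(√(-1630810 + 158²) + 2*(-2103)*(-3333)) = 1587007*(√(-1630810 + 24964) + 14018598) = 1587007*(√(-1605846) + 14018598) = 1587007*(I*√1605846 + 14018598) = 1587007*(14018598 + I*√1605846) = 22247613156186 + 1587007*I*√1605846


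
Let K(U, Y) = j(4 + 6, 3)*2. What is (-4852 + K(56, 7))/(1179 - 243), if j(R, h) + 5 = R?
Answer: -269/52 ≈ -5.1731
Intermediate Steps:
j(R, h) = -5 + R
K(U, Y) = 10 (K(U, Y) = (-5 + (4 + 6))*2 = (-5 + 10)*2 = 5*2 = 10)
(-4852 + K(56, 7))/(1179 - 243) = (-4852 + 10)/(1179 - 243) = -4842/936 = -4842*1/936 = -269/52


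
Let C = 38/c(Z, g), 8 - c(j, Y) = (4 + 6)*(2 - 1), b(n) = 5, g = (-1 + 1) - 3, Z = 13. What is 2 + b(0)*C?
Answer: -93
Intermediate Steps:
g = -3 (g = 0 - 3 = -3)
c(j, Y) = -2 (c(j, Y) = 8 - (4 + 6)*(2 - 1) = 8 - 10 = -2)
C = -19 (C = 38/(-2) = 38*(-½) = -19)
2 + b(0)*C = 2 + 5*(-19) = 2 - 95 = -93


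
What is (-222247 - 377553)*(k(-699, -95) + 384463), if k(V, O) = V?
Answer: -230181647200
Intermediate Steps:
(-222247 - 377553)*(k(-699, -95) + 384463) = (-222247 - 377553)*(-699 + 384463) = -599800*383764 = -230181647200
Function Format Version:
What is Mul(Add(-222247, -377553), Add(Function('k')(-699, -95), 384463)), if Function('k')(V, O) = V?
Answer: -230181647200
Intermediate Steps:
Mul(Add(-222247, -377553), Add(Function('k')(-699, -95), 384463)) = Mul(Add(-222247, -377553), Add(-699, 384463)) = Mul(-599800, 383764) = -230181647200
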